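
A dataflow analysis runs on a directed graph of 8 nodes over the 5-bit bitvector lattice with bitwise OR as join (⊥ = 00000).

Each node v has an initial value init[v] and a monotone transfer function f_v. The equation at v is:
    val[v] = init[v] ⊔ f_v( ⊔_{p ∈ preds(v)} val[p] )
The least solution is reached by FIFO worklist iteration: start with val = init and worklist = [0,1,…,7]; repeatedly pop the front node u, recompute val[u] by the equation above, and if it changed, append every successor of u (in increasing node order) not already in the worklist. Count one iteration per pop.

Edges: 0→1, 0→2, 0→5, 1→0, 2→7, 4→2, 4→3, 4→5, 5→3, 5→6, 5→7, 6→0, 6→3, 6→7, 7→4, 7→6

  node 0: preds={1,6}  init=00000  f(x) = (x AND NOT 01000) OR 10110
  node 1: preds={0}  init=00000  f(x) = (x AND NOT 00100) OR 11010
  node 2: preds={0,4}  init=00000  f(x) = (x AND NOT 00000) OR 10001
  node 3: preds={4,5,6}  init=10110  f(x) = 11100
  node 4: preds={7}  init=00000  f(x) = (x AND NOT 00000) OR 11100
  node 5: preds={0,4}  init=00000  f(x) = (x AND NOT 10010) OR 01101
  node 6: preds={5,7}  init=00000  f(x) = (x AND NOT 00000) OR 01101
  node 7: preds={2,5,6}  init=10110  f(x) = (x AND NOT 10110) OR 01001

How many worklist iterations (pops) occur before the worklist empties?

19

Iteration log — 19 steps:
  step 1. node 0  ⊔preds=00000  new=10110  old=00000  +wl: 
  step 2. node 1  ⊔preds=10110  new=11010  old=00000  +wl: 0
  step 3. node 2  ⊔preds=10110  new=10111  old=00000  +wl: 
  step 4. node 3  ⊔preds=00000  new=11110  old=10110  +wl: 
  step 5. node 4  ⊔preds=10110  new=11110  old=00000  +wl: 2,3
  step 6. node 5  ⊔preds=11110  new=01101  old=00000  +wl: 
  step 7. node 6  ⊔preds=11111  new=11111  old=00000  +wl: 
  step 8. node 7  ⊔preds=11111  new=11111  old=10110  +wl: 4,6
  step 9. node 0  ⊔preds=11111  new=10111  old=10110  +wl: 1,5
  step 10. node 2  ⊔preds=11111  new=11111  old=10111  +wl: 7
  step 11. node 3  ⊔preds=11111  new=11110  stable
  step 12. node 4  ⊔preds=11111  new=11111  old=11110  +wl: 2,3
  step 13. node 6  ⊔preds=11111  new=11111  stable
  step 14. node 1  ⊔preds=10111  new=11011  old=11010  +wl: 0
  step 15. node 5  ⊔preds=11111  new=01101  stable
  step 16. node 7  ⊔preds=11111  new=11111  stable
  step 17. node 2  ⊔preds=11111  new=11111  stable
  step 18. node 3  ⊔preds=11111  new=11110  stable
  step 19. node 0  ⊔preds=11111  new=10111  stable

Least fixpoint reached:
  node 0: 10111
  node 1: 11011
  node 2: 11111
  node 3: 11110
  node 4: 11111
  node 5: 01101
  node 6: 11111
  node 7: 11111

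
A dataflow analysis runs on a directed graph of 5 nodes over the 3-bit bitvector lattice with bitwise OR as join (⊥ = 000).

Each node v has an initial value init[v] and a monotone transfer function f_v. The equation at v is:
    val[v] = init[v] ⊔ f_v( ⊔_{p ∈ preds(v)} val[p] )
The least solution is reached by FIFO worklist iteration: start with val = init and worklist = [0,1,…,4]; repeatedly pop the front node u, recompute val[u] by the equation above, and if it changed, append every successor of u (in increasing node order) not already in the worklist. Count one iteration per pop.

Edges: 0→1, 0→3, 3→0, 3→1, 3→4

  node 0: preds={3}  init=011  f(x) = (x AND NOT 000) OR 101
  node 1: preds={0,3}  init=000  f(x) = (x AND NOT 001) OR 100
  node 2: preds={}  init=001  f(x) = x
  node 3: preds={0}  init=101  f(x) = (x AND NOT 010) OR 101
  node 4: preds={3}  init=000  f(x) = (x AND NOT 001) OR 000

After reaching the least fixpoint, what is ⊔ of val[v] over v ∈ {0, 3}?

111

Worklist (5 pops):
  #1 pop 0: in=101 → 111 (was 011); enqueue []
  #2 pop 1: in=111 → 110 (was 000); enqueue []
  #3 pop 2: in=000 → 001 (no change)
  #4 pop 3: in=111 → 101 (no change)
  #5 pop 4: in=101 → 100 (was 000); enqueue []

Fixpoint:
  val[0] = 111
  val[1] = 110
  val[2] = 001
  val[3] = 101
  val[4] = 100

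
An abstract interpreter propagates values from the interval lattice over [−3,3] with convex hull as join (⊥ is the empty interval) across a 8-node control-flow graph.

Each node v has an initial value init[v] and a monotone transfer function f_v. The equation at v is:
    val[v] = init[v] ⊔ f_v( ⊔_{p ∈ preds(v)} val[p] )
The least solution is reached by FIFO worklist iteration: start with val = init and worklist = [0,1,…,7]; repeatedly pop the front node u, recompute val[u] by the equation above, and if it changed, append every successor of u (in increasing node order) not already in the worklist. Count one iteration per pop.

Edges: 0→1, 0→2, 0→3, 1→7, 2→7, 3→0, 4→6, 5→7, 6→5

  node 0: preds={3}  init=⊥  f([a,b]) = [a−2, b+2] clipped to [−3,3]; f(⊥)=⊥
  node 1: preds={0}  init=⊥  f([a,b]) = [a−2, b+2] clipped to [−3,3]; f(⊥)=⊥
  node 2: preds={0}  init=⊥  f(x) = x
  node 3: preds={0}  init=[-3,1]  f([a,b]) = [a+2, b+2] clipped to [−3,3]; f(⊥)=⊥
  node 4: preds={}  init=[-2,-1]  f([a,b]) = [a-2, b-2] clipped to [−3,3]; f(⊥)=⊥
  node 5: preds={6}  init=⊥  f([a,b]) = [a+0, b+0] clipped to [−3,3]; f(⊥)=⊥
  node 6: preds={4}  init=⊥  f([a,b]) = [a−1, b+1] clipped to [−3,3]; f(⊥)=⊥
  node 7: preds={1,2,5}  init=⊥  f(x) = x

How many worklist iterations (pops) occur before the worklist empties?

Worklist (11 pops):
  #1 pop 0: in=[-3,1] → [-3,3] (was ⊥); enqueue []
  #2 pop 1: in=[-3,3] → [-3,3] (was ⊥); enqueue []
  #3 pop 2: in=[-3,3] → [-3,3] (was ⊥); enqueue []
  #4 pop 3: in=[-3,3] → [-3,3] (was [-3,1]); enqueue [0]
  #5 pop 4: in=⊥ → [-2,-1] (no change)
  #6 pop 5: in=⊥ → ⊥ (no change)
  #7 pop 6: in=[-2,-1] → [-3,0] (was ⊥); enqueue [5]
  #8 pop 7: in=[-3,3] → [-3,3] (was ⊥); enqueue []
  #9 pop 0: in=[-3,3] → [-3,3] (no change)
  #10 pop 5: in=[-3,0] → [-3,0] (was ⊥); enqueue [7]
  #11 pop 7: in=[-3,3] → [-3,3] (no change)

Fixpoint:
  val[0] = [-3,3]
  val[1] = [-3,3]
  val[2] = [-3,3]
  val[3] = [-3,3]
  val[4] = [-2,-1]
  val[5] = [-3,0]
  val[6] = [-3,0]
  val[7] = [-3,3]

11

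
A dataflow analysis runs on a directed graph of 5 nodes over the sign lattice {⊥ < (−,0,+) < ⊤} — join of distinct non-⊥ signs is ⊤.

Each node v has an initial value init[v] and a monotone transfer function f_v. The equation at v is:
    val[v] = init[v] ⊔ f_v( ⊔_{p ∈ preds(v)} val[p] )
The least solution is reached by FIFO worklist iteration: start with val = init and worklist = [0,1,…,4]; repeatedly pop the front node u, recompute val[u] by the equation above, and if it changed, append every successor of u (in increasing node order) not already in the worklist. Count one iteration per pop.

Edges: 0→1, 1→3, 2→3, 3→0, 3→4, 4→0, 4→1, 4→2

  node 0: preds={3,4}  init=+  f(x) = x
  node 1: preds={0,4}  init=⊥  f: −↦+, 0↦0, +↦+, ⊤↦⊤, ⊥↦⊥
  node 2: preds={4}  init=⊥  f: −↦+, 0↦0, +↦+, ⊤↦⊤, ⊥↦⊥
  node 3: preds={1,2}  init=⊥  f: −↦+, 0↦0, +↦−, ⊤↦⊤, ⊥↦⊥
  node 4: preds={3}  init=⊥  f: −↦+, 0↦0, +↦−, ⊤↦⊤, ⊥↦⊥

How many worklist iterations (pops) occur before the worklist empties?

Trace (15 dequeues):
  [1] u=0 | in ⊥ | out + | ==
  [2] u=1 | in + | out + | prev ⊥ | push {}
  [3] u=2 | in ⊥ | out ⊥ | ==
  [4] u=3 | in + | out − | prev ⊥ | push {0}
  [5] u=4 | in − | out + | prev ⊥ | push {1,2}
  [6] u=0 | in ⊤ | out ⊤ | prev + | push {}
  [7] u=1 | in ⊤ | out ⊤ | prev + | push {3}
  [8] u=2 | in + | out + | prev ⊥ | push {}
  [9] u=3 | in ⊤ | out ⊤ | prev − | push {0,4}
  [10] u=0 | in ⊤ | out ⊤ | ==
  [11] u=4 | in ⊤ | out ⊤ | prev + | push {0,1,2}
  [12] u=0 | in ⊤ | out ⊤ | ==
  [13] u=1 | in ⊤ | out ⊤ | ==
  [14] u=2 | in ⊤ | out ⊤ | prev + | push {3}
  [15] u=3 | in ⊤ | out ⊤ | ==

Converged values:
  [0] ⊤
  [1] ⊤
  [2] ⊤
  [3] ⊤
  [4] ⊤

15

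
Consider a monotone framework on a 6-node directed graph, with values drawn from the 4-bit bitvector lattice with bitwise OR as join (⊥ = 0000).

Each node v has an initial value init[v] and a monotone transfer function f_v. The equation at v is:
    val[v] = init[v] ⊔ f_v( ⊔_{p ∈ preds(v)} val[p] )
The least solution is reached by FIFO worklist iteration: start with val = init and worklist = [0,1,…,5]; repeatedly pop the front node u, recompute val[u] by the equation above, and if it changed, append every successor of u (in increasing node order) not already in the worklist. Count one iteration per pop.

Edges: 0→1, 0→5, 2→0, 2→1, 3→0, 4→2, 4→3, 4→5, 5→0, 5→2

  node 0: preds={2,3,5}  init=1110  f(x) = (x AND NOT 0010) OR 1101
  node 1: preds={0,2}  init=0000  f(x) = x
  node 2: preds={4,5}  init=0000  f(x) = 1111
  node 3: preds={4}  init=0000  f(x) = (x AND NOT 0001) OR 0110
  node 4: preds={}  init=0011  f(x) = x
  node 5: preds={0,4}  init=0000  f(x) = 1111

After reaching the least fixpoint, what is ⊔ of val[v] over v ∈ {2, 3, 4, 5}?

Trace (9 dequeues):
  [1] u=0 | in 0000 | out 1111 | prev 1110 | push {}
  [2] u=1 | in 1111 | out 1111 | prev 0000 | push {}
  [3] u=2 | in 0011 | out 1111 | prev 0000 | push {0,1}
  [4] u=3 | in 0011 | out 0110 | prev 0000 | push {}
  [5] u=4 | in 0000 | out 0011 | ==
  [6] u=5 | in 1111 | out 1111 | prev 0000 | push {2}
  [7] u=0 | in 1111 | out 1111 | ==
  [8] u=1 | in 1111 | out 1111 | ==
  [9] u=2 | in 1111 | out 1111 | ==

Converged values:
  [0] 1111
  [1] 1111
  [2] 1111
  [3] 0110
  [4] 0011
  [5] 1111

1111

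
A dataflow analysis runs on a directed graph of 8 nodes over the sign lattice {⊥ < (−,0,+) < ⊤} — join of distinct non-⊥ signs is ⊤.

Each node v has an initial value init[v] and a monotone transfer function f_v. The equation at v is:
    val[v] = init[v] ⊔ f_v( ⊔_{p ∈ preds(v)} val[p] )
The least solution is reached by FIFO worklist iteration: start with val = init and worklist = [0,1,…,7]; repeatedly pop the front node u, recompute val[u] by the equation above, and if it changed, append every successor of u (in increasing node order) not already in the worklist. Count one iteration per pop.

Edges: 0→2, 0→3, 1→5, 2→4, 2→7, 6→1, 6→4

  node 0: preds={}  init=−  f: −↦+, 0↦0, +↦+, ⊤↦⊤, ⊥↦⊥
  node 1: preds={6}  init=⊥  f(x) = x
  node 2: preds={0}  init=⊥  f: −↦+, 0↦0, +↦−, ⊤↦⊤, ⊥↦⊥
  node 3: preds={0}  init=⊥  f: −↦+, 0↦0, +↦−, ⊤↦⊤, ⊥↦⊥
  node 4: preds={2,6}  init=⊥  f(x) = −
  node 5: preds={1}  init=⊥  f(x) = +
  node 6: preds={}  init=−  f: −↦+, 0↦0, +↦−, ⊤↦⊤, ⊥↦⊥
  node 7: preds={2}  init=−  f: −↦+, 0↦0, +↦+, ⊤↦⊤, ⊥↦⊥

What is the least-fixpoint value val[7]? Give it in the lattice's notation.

Worklist (8 pops):
  #1 pop 0: in=⊥ → − (no change)
  #2 pop 1: in=− → − (was ⊥); enqueue []
  #3 pop 2: in=− → + (was ⊥); enqueue []
  #4 pop 3: in=− → + (was ⊥); enqueue []
  #5 pop 4: in=⊤ → − (was ⊥); enqueue []
  #6 pop 5: in=− → + (was ⊥); enqueue []
  #7 pop 6: in=⊥ → − (no change)
  #8 pop 7: in=+ → ⊤ (was −); enqueue []

Fixpoint:
  val[0] = −
  val[1] = −
  val[2] = +
  val[3] = +
  val[4] = −
  val[5] = +
  val[6] = −
  val[7] = ⊤

⊤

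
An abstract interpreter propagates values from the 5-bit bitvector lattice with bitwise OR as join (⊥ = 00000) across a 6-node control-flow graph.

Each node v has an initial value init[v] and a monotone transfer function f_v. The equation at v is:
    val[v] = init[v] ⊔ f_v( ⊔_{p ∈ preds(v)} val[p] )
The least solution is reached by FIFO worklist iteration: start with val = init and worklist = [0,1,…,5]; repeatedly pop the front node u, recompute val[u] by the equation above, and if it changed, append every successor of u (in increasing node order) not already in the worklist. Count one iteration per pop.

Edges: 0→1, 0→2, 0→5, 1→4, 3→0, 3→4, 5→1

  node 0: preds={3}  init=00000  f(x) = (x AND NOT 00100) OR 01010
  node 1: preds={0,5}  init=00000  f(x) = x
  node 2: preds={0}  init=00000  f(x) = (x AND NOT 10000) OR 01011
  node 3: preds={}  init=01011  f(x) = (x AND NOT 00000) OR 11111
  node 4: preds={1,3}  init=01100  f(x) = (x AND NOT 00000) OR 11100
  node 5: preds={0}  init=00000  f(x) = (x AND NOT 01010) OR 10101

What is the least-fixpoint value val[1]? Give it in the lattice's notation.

11111

Iteration log — 11 steps:
  step 1. node 0  ⊔preds=01011  new=01011  old=00000  +wl: 
  step 2. node 1  ⊔preds=01011  new=01011  old=00000  +wl: 
  step 3. node 2  ⊔preds=01011  new=01011  old=00000  +wl: 
  step 4. node 3  ⊔preds=00000  new=11111  old=01011  +wl: 0
  step 5. node 4  ⊔preds=11111  new=11111  old=01100  +wl: 
  step 6. node 5  ⊔preds=01011  new=10101  old=00000  +wl: 1
  step 7. node 0  ⊔preds=11111  new=11011  old=01011  +wl: 2,5
  step 8. node 1  ⊔preds=11111  new=11111  old=01011  +wl: 4
  step 9. node 2  ⊔preds=11011  new=01011  stable
  step 10. node 5  ⊔preds=11011  new=10101  stable
  step 11. node 4  ⊔preds=11111  new=11111  stable

Least fixpoint reached:
  node 0: 11011
  node 1: 11111
  node 2: 01011
  node 3: 11111
  node 4: 11111
  node 5: 10101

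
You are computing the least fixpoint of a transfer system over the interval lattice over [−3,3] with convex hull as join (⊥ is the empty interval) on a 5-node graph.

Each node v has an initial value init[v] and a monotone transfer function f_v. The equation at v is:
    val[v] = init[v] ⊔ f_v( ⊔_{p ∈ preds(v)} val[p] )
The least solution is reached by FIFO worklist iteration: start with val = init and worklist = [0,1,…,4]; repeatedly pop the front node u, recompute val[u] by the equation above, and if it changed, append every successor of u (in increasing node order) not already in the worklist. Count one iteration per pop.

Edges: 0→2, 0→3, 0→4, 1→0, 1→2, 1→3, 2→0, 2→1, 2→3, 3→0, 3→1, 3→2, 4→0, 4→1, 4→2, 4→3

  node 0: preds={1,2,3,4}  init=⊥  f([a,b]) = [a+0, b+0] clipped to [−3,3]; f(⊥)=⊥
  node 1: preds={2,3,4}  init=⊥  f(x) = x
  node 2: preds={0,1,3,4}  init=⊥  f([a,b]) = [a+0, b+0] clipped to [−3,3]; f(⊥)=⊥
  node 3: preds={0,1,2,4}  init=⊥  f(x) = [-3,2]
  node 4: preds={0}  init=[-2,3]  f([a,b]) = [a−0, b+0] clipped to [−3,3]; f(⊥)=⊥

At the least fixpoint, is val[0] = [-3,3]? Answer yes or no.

yes

Iteration log — 14 steps:
  step 1. node 0  ⊔preds=[-2,3]  new=[-2,3]  old=⊥  +wl: 
  step 2. node 1  ⊔preds=[-2,3]  new=[-2,3]  old=⊥  +wl: 0
  step 3. node 2  ⊔preds=[-2,3]  new=[-2,3]  old=⊥  +wl: 1
  step 4. node 3  ⊔preds=[-2,3]  new=[-3,2]  old=⊥  +wl: 2
  step 5. node 4  ⊔preds=[-2,3]  new=[-2,3]  stable
  step 6. node 0  ⊔preds=[-3,3]  new=[-3,3]  old=[-2,3]  +wl: 3,4
  step 7. node 1  ⊔preds=[-3,3]  new=[-3,3]  old=[-2,3]  +wl: 0
  step 8. node 2  ⊔preds=[-3,3]  new=[-3,3]  old=[-2,3]  +wl: 1
  step 9. node 3  ⊔preds=[-3,3]  new=[-3,2]  stable
  step 10. node 4  ⊔preds=[-3,3]  new=[-3,3]  old=[-2,3]  +wl: 2,3
  step 11. node 0  ⊔preds=[-3,3]  new=[-3,3]  stable
  step 12. node 1  ⊔preds=[-3,3]  new=[-3,3]  stable
  step 13. node 2  ⊔preds=[-3,3]  new=[-3,3]  stable
  step 14. node 3  ⊔preds=[-3,3]  new=[-3,2]  stable

Least fixpoint reached:
  node 0: [-3,3]
  node 1: [-3,3]
  node 2: [-3,3]
  node 3: [-3,2]
  node 4: [-3,3]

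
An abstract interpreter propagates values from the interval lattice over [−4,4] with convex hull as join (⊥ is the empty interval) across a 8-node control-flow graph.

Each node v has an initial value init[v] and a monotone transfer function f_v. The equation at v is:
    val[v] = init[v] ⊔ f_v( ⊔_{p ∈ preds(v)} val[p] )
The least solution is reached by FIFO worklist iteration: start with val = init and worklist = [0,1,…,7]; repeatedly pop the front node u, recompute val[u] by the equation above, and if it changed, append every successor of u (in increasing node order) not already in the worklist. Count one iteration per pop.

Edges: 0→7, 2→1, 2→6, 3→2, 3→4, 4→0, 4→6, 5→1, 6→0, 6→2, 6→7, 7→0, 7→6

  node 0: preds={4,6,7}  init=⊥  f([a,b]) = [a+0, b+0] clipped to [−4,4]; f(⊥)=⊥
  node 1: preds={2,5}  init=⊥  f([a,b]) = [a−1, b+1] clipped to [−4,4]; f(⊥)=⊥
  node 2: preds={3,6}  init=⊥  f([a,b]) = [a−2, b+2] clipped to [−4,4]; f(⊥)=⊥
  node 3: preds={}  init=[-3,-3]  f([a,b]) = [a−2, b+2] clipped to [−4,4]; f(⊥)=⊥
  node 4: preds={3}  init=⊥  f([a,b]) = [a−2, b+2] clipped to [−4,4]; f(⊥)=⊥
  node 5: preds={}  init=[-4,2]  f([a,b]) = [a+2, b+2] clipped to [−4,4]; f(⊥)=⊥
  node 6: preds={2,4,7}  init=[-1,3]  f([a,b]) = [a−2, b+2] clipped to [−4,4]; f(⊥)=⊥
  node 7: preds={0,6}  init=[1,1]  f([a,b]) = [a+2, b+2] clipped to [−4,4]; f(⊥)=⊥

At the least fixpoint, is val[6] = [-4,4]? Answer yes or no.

Worklist (13 pops):
  #1 pop 0: in=[-1,3] → [-1,3] (was ⊥); enqueue []
  #2 pop 1: in=[-4,2] → [-4,3] (was ⊥); enqueue []
  #3 pop 2: in=[-3,3] → [-4,4] (was ⊥); enqueue [1]
  #4 pop 3: in=⊥ → [-3,-3] (no change)
  #5 pop 4: in=[-3,-3] → [-4,-1] (was ⊥); enqueue [0]
  #6 pop 5: in=⊥ → [-4,2] (no change)
  #7 pop 6: in=[-4,4] → [-4,4] (was [-1,3]); enqueue [2]
  #8 pop 7: in=[-4,4] → [-2,4] (was [1,1]); enqueue [6]
  #9 pop 1: in=[-4,4] → [-4,4] (was [-4,3]); enqueue []
  #10 pop 0: in=[-4,4] → [-4,4] (was [-1,3]); enqueue [7]
  #11 pop 2: in=[-4,4] → [-4,4] (no change)
  #12 pop 6: in=[-4,4] → [-4,4] (no change)
  #13 pop 7: in=[-4,4] → [-2,4] (no change)

Fixpoint:
  val[0] = [-4,4]
  val[1] = [-4,4]
  val[2] = [-4,4]
  val[3] = [-3,-3]
  val[4] = [-4,-1]
  val[5] = [-4,2]
  val[6] = [-4,4]
  val[7] = [-2,4]

yes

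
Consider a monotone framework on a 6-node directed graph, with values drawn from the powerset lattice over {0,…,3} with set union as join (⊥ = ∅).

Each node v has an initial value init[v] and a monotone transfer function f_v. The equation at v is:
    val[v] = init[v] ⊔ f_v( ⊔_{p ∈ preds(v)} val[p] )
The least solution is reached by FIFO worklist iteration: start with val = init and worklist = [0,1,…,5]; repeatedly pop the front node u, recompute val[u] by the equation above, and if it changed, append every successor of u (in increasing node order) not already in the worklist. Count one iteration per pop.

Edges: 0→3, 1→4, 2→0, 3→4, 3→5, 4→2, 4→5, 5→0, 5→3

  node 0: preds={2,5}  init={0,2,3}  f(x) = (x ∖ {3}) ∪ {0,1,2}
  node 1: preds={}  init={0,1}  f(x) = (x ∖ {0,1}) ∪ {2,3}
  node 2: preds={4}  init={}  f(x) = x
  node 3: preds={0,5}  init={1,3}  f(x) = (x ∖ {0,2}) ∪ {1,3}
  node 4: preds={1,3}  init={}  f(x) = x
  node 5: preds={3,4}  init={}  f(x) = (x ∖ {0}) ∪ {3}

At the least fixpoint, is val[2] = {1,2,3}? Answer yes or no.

no

Worklist (9 pops):
  #1 pop 0: in={} → {0,1,2,3} (was {0,2,3}); enqueue []
  #2 pop 1: in={} → {0,1,2,3} (was {0,1}); enqueue []
  #3 pop 2: in={} → {} (no change)
  #4 pop 3: in={0,1,2,3} → {1,3} (no change)
  #5 pop 4: in={0,1,2,3} → {0,1,2,3} (was {}); enqueue [2]
  #6 pop 5: in={0,1,2,3} → {1,2,3} (was {}); enqueue [0,3]
  #7 pop 2: in={0,1,2,3} → {0,1,2,3} (was {}); enqueue []
  #8 pop 0: in={0,1,2,3} → {0,1,2,3} (no change)
  #9 pop 3: in={0,1,2,3} → {1,3} (no change)

Fixpoint:
  val[0] = {0,1,2,3}
  val[1] = {0,1,2,3}
  val[2] = {0,1,2,3}
  val[3] = {1,3}
  val[4] = {0,1,2,3}
  val[5] = {1,2,3}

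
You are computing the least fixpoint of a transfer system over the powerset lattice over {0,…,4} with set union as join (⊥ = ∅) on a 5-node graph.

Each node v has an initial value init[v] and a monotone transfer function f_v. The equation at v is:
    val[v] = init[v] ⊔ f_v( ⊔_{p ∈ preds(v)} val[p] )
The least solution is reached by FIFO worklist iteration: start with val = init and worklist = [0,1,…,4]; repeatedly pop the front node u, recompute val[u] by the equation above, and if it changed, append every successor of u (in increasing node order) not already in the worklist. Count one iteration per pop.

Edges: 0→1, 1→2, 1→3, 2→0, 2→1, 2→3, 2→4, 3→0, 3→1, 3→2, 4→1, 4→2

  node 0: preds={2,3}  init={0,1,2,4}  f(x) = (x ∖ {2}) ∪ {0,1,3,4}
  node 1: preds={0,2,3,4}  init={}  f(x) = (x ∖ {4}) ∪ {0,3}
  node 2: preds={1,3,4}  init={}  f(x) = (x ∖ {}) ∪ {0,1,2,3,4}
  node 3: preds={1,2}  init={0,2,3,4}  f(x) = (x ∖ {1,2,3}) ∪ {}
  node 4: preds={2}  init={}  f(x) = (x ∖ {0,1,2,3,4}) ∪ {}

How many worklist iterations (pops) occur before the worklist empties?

7

Worklist (7 pops):
  #1 pop 0: in={0,2,3,4} → {0,1,2,3,4} (was {0,1,2,4}); enqueue []
  #2 pop 1: in={0,1,2,3,4} → {0,1,2,3} (was {}); enqueue []
  #3 pop 2: in={0,1,2,3,4} → {0,1,2,3,4} (was {}); enqueue [0,1]
  #4 pop 3: in={0,1,2,3,4} → {0,2,3,4} (no change)
  #5 pop 4: in={0,1,2,3,4} → {} (no change)
  #6 pop 0: in={0,1,2,3,4} → {0,1,2,3,4} (no change)
  #7 pop 1: in={0,1,2,3,4} → {0,1,2,3} (no change)

Fixpoint:
  val[0] = {0,1,2,3,4}
  val[1] = {0,1,2,3}
  val[2] = {0,1,2,3,4}
  val[3] = {0,2,3,4}
  val[4] = {}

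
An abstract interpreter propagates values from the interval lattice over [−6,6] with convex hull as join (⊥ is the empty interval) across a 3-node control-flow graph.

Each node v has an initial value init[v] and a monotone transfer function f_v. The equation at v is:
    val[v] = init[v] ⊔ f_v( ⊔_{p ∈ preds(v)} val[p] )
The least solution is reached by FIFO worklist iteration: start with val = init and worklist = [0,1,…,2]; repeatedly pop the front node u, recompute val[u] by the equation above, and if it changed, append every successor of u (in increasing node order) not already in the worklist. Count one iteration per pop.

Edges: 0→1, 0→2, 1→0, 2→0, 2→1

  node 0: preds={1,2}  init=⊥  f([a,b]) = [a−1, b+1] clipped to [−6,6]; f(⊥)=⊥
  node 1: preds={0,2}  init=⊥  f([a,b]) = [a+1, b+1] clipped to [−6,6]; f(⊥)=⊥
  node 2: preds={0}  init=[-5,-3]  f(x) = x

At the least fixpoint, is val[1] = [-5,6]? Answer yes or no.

Trace (17 dequeues):
  [1] u=0 | in [-5,-3] | out [-6,-2] | prev ⊥ | push {}
  [2] u=1 | in [-6,-2] | out [-5,-1] | prev ⊥ | push {0}
  [3] u=2 | in [-6,-2] | out [-6,-2] | prev [-5,-3] | push {1}
  [4] u=0 | in [-6,-1] | out [-6,0] | prev [-6,-2] | push {2}
  [5] u=1 | in [-6,0] | out [-5,1] | prev [-5,-1] | push {0}
  [6] u=2 | in [-6,0] | out [-6,0] | prev [-6,-2] | push {1}
  [7] u=0 | in [-6,1] | out [-6,2] | prev [-6,0] | push {2}
  [8] u=1 | in [-6,2] | out [-5,3] | prev [-5,1] | push {0}
  [9] u=2 | in [-6,2] | out [-6,2] | prev [-6,0] | push {1}
  [10] u=0 | in [-6,3] | out [-6,4] | prev [-6,2] | push {2}
  [11] u=1 | in [-6,4] | out [-5,5] | prev [-5,3] | push {0}
  [12] u=2 | in [-6,4] | out [-6,4] | prev [-6,2] | push {1}
  [13] u=0 | in [-6,5] | out [-6,6] | prev [-6,4] | push {2}
  [14] u=1 | in [-6,6] | out [-5,6] | prev [-5,5] | push {0}
  [15] u=2 | in [-6,6] | out [-6,6] | prev [-6,4] | push {1}
  [16] u=0 | in [-6,6] | out [-6,6] | ==
  [17] u=1 | in [-6,6] | out [-5,6] | ==

Converged values:
  [0] [-6,6]
  [1] [-5,6]
  [2] [-6,6]

yes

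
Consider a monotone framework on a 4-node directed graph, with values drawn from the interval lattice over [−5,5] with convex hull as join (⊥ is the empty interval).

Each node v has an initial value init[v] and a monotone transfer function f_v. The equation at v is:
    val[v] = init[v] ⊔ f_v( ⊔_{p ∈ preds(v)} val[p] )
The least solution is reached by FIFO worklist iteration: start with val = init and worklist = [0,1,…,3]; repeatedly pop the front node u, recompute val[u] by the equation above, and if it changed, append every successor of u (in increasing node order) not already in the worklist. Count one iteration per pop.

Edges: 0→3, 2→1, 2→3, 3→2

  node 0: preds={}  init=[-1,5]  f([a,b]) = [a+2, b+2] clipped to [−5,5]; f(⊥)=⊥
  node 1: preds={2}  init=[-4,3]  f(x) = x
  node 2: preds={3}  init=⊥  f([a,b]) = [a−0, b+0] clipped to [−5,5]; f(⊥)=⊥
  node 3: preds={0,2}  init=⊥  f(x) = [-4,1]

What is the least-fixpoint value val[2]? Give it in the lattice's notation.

[-4,1]

Iteration log — 7 steps:
  step 1. node 0  ⊔preds=⊥  new=[-1,5]  stable
  step 2. node 1  ⊔preds=⊥  new=[-4,3]  stable
  step 3. node 2  ⊔preds=⊥  new=⊥  stable
  step 4. node 3  ⊔preds=[-1,5]  new=[-4,1]  old=⊥  +wl: 2
  step 5. node 2  ⊔preds=[-4,1]  new=[-4,1]  old=⊥  +wl: 1,3
  step 6. node 1  ⊔preds=[-4,1]  new=[-4,3]  stable
  step 7. node 3  ⊔preds=[-4,5]  new=[-4,1]  stable

Least fixpoint reached:
  node 0: [-1,5]
  node 1: [-4,3]
  node 2: [-4,1]
  node 3: [-4,1]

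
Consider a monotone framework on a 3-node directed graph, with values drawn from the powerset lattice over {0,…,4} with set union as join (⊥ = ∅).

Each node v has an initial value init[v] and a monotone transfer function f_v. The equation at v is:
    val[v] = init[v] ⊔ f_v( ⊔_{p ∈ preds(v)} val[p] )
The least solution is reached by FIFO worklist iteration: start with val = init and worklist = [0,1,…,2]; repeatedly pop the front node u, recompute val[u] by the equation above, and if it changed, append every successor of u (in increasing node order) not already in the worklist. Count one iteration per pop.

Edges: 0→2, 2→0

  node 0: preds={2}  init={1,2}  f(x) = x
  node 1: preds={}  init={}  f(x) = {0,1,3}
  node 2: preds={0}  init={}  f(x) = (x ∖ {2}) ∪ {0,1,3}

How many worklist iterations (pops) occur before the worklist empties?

Iteration log — 5 steps:
  step 1. node 0  ⊔preds={}  new={1,2}  stable
  step 2. node 1  ⊔preds={}  new={0,1,3}  old={}  +wl: 
  step 3. node 2  ⊔preds={1,2}  new={0,1,3}  old={}  +wl: 0
  step 4. node 0  ⊔preds={0,1,3}  new={0,1,2,3}  old={1,2}  +wl: 2
  step 5. node 2  ⊔preds={0,1,2,3}  new={0,1,3}  stable

Least fixpoint reached:
  node 0: {0,1,2,3}
  node 1: {0,1,3}
  node 2: {0,1,3}

5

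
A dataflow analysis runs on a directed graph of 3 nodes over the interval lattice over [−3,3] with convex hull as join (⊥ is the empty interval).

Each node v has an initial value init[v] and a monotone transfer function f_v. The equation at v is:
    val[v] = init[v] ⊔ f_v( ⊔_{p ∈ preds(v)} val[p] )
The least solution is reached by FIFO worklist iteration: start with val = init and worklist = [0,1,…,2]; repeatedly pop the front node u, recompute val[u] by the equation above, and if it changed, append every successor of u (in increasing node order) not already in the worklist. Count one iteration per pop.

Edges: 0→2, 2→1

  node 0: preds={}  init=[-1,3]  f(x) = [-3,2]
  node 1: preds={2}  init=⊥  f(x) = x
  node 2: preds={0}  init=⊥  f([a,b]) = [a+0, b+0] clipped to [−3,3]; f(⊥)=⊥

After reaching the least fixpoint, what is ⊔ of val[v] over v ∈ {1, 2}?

Trace (4 dequeues):
  [1] u=0 | in ⊥ | out [-3,3] | prev [-1,3] | push {}
  [2] u=1 | in ⊥ | out ⊥ | ==
  [3] u=2 | in [-3,3] | out [-3,3] | prev ⊥ | push {1}
  [4] u=1 | in [-3,3] | out [-3,3] | prev ⊥ | push {}

Converged values:
  [0] [-3,3]
  [1] [-3,3]
  [2] [-3,3]

[-3,3]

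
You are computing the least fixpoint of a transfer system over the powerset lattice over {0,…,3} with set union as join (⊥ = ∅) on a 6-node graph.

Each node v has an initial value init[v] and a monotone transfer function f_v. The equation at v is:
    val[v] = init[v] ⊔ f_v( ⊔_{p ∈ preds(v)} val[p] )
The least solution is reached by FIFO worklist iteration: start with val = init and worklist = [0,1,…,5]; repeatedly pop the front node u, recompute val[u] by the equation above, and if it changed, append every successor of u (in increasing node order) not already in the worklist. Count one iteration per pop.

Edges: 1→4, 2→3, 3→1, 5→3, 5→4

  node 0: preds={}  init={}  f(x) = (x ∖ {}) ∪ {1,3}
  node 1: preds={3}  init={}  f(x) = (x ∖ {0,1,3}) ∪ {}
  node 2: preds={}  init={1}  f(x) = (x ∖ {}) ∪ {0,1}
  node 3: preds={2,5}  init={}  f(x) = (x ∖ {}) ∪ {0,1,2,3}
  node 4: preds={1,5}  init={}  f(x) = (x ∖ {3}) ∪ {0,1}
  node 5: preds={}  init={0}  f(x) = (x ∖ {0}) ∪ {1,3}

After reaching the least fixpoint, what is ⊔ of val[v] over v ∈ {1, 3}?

{0,1,2,3}

Iteration log — 9 steps:
  step 1. node 0  ⊔preds={}  new={1,3}  old={}  +wl: 
  step 2. node 1  ⊔preds={}  new={}  stable
  step 3. node 2  ⊔preds={}  new={0,1}  old={1}  +wl: 
  step 4. node 3  ⊔preds={0,1}  new={0,1,2,3}  old={}  +wl: 1
  step 5. node 4  ⊔preds={0}  new={0,1}  old={}  +wl: 
  step 6. node 5  ⊔preds={}  new={0,1,3}  old={0}  +wl: 3,4
  step 7. node 1  ⊔preds={0,1,2,3}  new={2}  old={}  +wl: 
  step 8. node 3  ⊔preds={0,1,3}  new={0,1,2,3}  stable
  step 9. node 4  ⊔preds={0,1,2,3}  new={0,1,2}  old={0,1}  +wl: 

Least fixpoint reached:
  node 0: {1,3}
  node 1: {2}
  node 2: {0,1}
  node 3: {0,1,2,3}
  node 4: {0,1,2}
  node 5: {0,1,3}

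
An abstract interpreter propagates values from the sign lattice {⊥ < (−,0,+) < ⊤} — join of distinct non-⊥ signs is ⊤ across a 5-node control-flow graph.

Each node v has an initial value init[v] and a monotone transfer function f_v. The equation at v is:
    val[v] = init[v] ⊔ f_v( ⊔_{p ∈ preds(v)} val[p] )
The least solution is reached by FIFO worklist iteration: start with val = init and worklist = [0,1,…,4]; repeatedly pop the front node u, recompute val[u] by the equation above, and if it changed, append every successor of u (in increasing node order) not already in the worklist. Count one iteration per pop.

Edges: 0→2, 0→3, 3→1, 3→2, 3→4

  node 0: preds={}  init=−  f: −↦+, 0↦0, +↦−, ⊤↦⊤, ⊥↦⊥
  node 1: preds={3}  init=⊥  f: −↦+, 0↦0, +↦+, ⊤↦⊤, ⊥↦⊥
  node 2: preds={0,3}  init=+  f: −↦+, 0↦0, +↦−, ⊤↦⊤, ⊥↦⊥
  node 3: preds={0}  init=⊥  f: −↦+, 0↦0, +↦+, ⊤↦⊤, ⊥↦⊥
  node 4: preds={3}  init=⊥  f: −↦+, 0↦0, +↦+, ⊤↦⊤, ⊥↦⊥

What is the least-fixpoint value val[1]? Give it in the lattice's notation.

+

Worklist (7 pops):
  #1 pop 0: in=⊥ → − (no change)
  #2 pop 1: in=⊥ → ⊥ (no change)
  #3 pop 2: in=− → + (no change)
  #4 pop 3: in=− → + (was ⊥); enqueue [1,2]
  #5 pop 4: in=+ → + (was ⊥); enqueue []
  #6 pop 1: in=+ → + (was ⊥); enqueue []
  #7 pop 2: in=⊤ → ⊤ (was +); enqueue []

Fixpoint:
  val[0] = −
  val[1] = +
  val[2] = ⊤
  val[3] = +
  val[4] = +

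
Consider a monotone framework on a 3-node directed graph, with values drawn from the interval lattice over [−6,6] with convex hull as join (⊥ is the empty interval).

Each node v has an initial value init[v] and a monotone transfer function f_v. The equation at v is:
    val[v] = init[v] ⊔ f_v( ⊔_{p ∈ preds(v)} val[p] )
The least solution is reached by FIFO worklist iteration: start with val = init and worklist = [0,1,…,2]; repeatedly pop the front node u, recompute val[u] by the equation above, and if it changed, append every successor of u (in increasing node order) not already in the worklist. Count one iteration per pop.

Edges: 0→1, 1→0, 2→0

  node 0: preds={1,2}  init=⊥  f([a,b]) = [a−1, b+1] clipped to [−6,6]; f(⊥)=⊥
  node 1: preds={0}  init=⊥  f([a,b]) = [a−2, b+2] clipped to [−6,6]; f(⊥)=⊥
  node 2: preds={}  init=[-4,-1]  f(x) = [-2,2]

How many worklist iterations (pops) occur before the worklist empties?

8

Trace (8 dequeues):
  [1] u=0 | in [-4,-1] | out [-5,0] | prev ⊥ | push {}
  [2] u=1 | in [-5,0] | out [-6,2] | prev ⊥ | push {0}
  [3] u=2 | in ⊥ | out [-4,2] | prev [-4,-1] | push {}
  [4] u=0 | in [-6,2] | out [-6,3] | prev [-5,0] | push {1}
  [5] u=1 | in [-6,3] | out [-6,5] | prev [-6,2] | push {0}
  [6] u=0 | in [-6,5] | out [-6,6] | prev [-6,3] | push {1}
  [7] u=1 | in [-6,6] | out [-6,6] | prev [-6,5] | push {0}
  [8] u=0 | in [-6,6] | out [-6,6] | ==

Converged values:
  [0] [-6,6]
  [1] [-6,6]
  [2] [-4,2]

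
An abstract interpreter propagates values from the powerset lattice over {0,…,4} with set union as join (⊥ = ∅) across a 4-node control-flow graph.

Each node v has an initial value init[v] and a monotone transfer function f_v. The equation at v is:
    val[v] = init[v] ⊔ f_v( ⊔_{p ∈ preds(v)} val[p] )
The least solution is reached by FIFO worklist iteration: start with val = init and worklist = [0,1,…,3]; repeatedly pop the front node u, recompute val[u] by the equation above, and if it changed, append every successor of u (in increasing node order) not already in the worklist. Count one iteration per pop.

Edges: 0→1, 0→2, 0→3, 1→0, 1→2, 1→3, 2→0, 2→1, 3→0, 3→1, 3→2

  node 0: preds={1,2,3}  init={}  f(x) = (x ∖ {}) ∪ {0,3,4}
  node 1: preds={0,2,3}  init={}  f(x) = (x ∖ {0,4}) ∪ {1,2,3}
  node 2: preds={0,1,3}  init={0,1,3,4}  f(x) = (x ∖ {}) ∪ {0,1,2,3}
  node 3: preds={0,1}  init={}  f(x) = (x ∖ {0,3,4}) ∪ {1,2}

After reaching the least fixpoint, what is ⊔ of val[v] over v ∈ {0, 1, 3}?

{0,1,2,3,4}

Worklist (8 pops):
  #1 pop 0: in={0,1,3,4} → {0,1,3,4} (was {}); enqueue []
  #2 pop 1: in={0,1,3,4} → {1,2,3} (was {}); enqueue [0]
  #3 pop 2: in={0,1,2,3,4} → {0,1,2,3,4} (was {0,1,3,4}); enqueue [1]
  #4 pop 3: in={0,1,2,3,4} → {1,2} (was {}); enqueue [2]
  #5 pop 0: in={0,1,2,3,4} → {0,1,2,3,4} (was {0,1,3,4}); enqueue [3]
  #6 pop 1: in={0,1,2,3,4} → {1,2,3} (no change)
  #7 pop 2: in={0,1,2,3,4} → {0,1,2,3,4} (no change)
  #8 pop 3: in={0,1,2,3,4} → {1,2} (no change)

Fixpoint:
  val[0] = {0,1,2,3,4}
  val[1] = {1,2,3}
  val[2] = {0,1,2,3,4}
  val[3] = {1,2}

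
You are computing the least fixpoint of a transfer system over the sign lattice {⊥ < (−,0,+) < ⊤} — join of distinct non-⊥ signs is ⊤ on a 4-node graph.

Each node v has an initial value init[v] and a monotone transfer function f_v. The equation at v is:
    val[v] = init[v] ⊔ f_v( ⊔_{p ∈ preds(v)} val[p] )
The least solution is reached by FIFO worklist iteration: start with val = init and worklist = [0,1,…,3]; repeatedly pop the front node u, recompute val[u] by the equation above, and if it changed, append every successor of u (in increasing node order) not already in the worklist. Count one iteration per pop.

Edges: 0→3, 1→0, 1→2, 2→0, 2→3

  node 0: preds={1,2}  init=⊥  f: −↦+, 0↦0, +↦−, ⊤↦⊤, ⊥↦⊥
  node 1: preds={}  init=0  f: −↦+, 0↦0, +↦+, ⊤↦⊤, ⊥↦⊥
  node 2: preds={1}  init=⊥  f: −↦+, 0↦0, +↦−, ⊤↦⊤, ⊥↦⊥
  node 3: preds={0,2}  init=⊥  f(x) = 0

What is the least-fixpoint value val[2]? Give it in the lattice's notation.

Trace (5 dequeues):
  [1] u=0 | in 0 | out 0 | prev ⊥ | push {}
  [2] u=1 | in ⊥ | out 0 | ==
  [3] u=2 | in 0 | out 0 | prev ⊥ | push {0}
  [4] u=3 | in 0 | out 0 | prev ⊥ | push {}
  [5] u=0 | in 0 | out 0 | ==

Converged values:
  [0] 0
  [1] 0
  [2] 0
  [3] 0

0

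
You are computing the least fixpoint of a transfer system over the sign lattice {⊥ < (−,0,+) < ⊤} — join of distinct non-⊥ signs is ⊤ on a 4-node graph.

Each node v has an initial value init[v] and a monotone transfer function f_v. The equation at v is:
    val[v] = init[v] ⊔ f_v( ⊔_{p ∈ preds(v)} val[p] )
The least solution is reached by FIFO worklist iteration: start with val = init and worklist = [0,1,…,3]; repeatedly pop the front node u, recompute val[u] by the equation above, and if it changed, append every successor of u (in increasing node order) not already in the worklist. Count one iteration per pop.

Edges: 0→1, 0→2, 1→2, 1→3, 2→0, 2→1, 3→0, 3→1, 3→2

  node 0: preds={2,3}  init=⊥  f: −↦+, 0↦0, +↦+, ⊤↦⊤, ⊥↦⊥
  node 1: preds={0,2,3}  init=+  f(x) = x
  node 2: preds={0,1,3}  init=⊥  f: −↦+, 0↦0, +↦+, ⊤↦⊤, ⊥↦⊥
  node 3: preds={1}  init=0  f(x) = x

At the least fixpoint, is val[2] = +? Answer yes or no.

no

Iteration log — 7 steps:
  step 1. node 0  ⊔preds=0  new=0  old=⊥  +wl: 
  step 2. node 1  ⊔preds=0  new=⊤  old=+  +wl: 
  step 3. node 2  ⊔preds=⊤  new=⊤  old=⊥  +wl: 0,1
  step 4. node 3  ⊔preds=⊤  new=⊤  old=0  +wl: 2
  step 5. node 0  ⊔preds=⊤  new=⊤  old=0  +wl: 
  step 6. node 1  ⊔preds=⊤  new=⊤  stable
  step 7. node 2  ⊔preds=⊤  new=⊤  stable

Least fixpoint reached:
  node 0: ⊤
  node 1: ⊤
  node 2: ⊤
  node 3: ⊤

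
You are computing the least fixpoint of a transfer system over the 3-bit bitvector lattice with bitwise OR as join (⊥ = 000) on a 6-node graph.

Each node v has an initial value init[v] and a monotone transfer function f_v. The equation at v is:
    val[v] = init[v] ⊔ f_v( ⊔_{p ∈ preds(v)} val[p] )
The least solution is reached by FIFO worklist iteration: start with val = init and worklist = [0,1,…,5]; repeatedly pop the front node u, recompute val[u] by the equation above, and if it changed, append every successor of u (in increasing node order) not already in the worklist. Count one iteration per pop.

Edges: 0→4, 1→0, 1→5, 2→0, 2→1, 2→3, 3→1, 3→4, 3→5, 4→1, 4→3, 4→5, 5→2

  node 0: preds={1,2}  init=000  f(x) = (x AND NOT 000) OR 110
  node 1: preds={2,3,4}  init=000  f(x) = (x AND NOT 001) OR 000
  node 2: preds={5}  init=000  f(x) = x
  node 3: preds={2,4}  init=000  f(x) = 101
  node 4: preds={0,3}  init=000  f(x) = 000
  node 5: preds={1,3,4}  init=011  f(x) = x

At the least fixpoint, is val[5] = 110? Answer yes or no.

no

Iteration log — 14 steps:
  step 1. node 0  ⊔preds=000  new=110  old=000  +wl: 
  step 2. node 1  ⊔preds=000  new=000  stable
  step 3. node 2  ⊔preds=011  new=011  old=000  +wl: 0,1
  step 4. node 3  ⊔preds=011  new=101  old=000  +wl: 
  step 5. node 4  ⊔preds=111  new=000  stable
  step 6. node 5  ⊔preds=101  new=111  old=011  +wl: 2
  step 7. node 0  ⊔preds=011  new=111  old=110  +wl: 4
  step 8. node 1  ⊔preds=111  new=110  old=000  +wl: 0,5
  step 9. node 2  ⊔preds=111  new=111  old=011  +wl: 1,3
  step 10. node 4  ⊔preds=111  new=000  stable
  step 11. node 0  ⊔preds=111  new=111  stable
  step 12. node 5  ⊔preds=111  new=111  stable
  step 13. node 1  ⊔preds=111  new=110  stable
  step 14. node 3  ⊔preds=111  new=101  stable

Least fixpoint reached:
  node 0: 111
  node 1: 110
  node 2: 111
  node 3: 101
  node 4: 000
  node 5: 111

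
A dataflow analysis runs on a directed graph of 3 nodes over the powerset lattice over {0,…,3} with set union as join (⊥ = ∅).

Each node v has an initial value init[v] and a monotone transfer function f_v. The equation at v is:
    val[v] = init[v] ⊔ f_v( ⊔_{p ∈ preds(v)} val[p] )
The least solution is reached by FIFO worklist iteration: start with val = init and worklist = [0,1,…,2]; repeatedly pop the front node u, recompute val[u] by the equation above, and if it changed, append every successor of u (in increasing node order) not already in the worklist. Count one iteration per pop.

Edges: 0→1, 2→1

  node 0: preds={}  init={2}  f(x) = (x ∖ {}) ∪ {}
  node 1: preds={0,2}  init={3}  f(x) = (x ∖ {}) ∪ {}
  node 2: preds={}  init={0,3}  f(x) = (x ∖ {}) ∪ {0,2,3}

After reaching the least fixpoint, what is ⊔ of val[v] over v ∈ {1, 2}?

Trace (4 dequeues):
  [1] u=0 | in {} | out {2} | ==
  [2] u=1 | in {0,2,3} | out {0,2,3} | prev {3} | push {}
  [3] u=2 | in {} | out {0,2,3} | prev {0,3} | push {1}
  [4] u=1 | in {0,2,3} | out {0,2,3} | ==

Converged values:
  [0] {2}
  [1] {0,2,3}
  [2] {0,2,3}

{0,2,3}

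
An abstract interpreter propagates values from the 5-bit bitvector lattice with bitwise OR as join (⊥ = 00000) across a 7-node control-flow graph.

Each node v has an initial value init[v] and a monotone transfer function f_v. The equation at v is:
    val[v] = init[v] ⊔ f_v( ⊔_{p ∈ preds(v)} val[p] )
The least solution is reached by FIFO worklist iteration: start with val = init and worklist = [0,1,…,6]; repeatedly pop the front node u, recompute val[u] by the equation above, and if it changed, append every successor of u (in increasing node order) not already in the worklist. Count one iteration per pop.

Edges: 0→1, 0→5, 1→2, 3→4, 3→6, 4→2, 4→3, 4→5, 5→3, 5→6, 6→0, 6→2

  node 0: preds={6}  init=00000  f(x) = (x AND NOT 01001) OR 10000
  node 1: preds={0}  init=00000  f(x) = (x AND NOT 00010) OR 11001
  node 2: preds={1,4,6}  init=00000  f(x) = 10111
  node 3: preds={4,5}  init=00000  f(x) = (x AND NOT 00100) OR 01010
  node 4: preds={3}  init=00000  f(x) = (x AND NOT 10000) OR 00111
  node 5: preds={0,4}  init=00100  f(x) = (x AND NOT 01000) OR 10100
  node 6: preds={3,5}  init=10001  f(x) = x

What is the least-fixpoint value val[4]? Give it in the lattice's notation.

Trace (15 dequeues):
  [1] u=0 | in 10001 | out 10000 | prev 00000 | push {}
  [2] u=1 | in 10000 | out 11001 | prev 00000 | push {}
  [3] u=2 | in 11001 | out 10111 | prev 00000 | push {}
  [4] u=3 | in 00100 | out 01010 | prev 00000 | push {}
  [5] u=4 | in 01010 | out 01111 | prev 00000 | push {2,3}
  [6] u=5 | in 11111 | out 10111 | prev 00100 | push {}
  [7] u=6 | in 11111 | out 11111 | prev 10001 | push {0}
  [8] u=2 | in 11111 | out 10111 | ==
  [9] u=3 | in 11111 | out 11011 | prev 01010 | push {4,6}
  [10] u=0 | in 11111 | out 10110 | prev 10000 | push {1,5}
  [11] u=4 | in 11011 | out 01111 | ==
  [12] u=6 | in 11111 | out 11111 | ==
  [13] u=1 | in 10110 | out 11101 | prev 11001 | push {2}
  [14] u=5 | in 11111 | out 10111 | ==
  [15] u=2 | in 11111 | out 10111 | ==

Converged values:
  [0] 10110
  [1] 11101
  [2] 10111
  [3] 11011
  [4] 01111
  [5] 10111
  [6] 11111

01111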